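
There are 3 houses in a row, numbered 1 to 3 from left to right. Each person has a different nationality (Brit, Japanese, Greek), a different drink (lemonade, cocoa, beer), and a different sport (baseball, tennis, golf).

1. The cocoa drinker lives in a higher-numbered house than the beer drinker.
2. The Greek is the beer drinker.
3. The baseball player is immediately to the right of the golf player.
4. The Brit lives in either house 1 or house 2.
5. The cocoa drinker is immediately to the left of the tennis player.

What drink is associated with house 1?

Clue 5: the cocoa drinker is in house 2.
Clue 5 places the tennis player in house 3.
So house 3 gets Japanese for nationality.
The only drink still possible for house 1 is beer.
House 3's drink must be lemonade (nothing else left).
That leaves golf as the sport for house 1.
So house 2 gets baseball for sport.
By clue 2, the Greek is in house 1.
House 2 nationality: only Brit fits.
So: house 1 = Greek/beer/golf, house 2 = Brit/cocoa/baseball, house 3 = Japanese/lemonade/tennis.

beer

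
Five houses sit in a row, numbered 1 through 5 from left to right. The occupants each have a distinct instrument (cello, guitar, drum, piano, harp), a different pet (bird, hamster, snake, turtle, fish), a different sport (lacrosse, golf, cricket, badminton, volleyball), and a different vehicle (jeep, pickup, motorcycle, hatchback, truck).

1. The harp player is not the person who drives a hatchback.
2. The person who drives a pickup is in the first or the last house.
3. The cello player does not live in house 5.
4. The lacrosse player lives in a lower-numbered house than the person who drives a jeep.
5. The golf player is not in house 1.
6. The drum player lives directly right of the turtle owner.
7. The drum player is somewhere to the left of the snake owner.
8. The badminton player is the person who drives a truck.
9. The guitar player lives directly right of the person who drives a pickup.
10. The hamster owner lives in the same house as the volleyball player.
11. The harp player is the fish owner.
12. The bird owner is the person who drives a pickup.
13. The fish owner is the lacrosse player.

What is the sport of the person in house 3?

volleyball

From clue 9, the guitar player must be in house 2.
From clue 9, the person who drives a pickup must be in house 1.
By clue 12, the bird owner is in house 1.
That leaves piano as the instrument for house 5.
House 1's sport must be cricket (nothing else left).
That leaves cello as the instrument for house 1.
The drum player is narrowed to house 3 or 4; consider each.
Placing it in house 4 leads to a contradiction, so it's in house 3.
Clue 6 places the turtle owner in house 2.
The only instrument still possible for house 4 is harp.
By clue 11, the fish owner is in house 4.
Clue 13 places the lacrosse player in house 4.
So house 3 gets hamster for pet.
So house 5 gets snake for pet.
By clue 4, the person who drives a jeep is in house 5.
Clue 10: the volleyball player is in house 3.
That leaves motorcycle as the vehicle for house 4.
By clue 8, the badminton player is in house 2.
The person who drives a truck is in house 2 (clue 8).
That leaves golf as the sport for house 5.
The only vehicle still possible for house 3 is hatchback.
So: house 1 = cello/bird/cricket/pickup, house 2 = guitar/turtle/badminton/truck, house 3 = drum/hamster/volleyball/hatchback, house 4 = harp/fish/lacrosse/motorcycle, house 5 = piano/snake/golf/jeep.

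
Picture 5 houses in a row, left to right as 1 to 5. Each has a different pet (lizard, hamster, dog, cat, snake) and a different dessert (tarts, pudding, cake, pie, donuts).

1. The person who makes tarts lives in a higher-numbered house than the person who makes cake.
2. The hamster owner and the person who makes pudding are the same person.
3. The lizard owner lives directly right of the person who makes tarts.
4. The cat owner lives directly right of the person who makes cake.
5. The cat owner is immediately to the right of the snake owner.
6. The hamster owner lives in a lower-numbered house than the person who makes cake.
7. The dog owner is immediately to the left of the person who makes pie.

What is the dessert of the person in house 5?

pie

So house 5 gets lizard for pet.
Clue 3: the person who makes tarts is in house 4.
The cat owner is narrowed to house 3 or 4; consider each.
Placing it in house 4 leads to a contradiction, so it's in house 3.
The person who makes cake is in house 2 (clue 4).
Clue 5 places the snake owner in house 2.
The hamster owner is in house 1 (clue 6).
House 4 pet: only dog fits.
Clue 7 places the person who makes pie in house 5.
The only dessert still possible for house 1 is pudding.
That leaves donuts as the dessert for house 3.
So: house 1 = hamster/pudding, house 2 = snake/cake, house 3 = cat/donuts, house 4 = dog/tarts, house 5 = lizard/pie.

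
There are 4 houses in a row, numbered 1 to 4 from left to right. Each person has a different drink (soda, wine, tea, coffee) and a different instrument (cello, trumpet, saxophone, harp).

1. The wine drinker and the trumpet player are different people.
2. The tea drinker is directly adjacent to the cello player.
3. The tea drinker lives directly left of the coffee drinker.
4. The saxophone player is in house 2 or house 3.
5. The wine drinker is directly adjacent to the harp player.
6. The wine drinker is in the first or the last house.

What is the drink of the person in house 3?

coffee

The wine drinker is narrowed to house 1 or 4; consider each.
Placing it in house 4 leads to a contradiction, so it's in house 1.
Clue 5 places the harp player in house 2.
That leaves cello as the instrument for house 1.
That leaves trumpet as the instrument for house 4.
Clue 2 places the tea drinker in house 2.
By clue 3, the coffee drinker is in house 3.
That leaves soda as the drink for house 4.
So house 3 gets saxophone for instrument.
So: house 1 = wine/cello, house 2 = tea/harp, house 3 = coffee/saxophone, house 4 = soda/trumpet.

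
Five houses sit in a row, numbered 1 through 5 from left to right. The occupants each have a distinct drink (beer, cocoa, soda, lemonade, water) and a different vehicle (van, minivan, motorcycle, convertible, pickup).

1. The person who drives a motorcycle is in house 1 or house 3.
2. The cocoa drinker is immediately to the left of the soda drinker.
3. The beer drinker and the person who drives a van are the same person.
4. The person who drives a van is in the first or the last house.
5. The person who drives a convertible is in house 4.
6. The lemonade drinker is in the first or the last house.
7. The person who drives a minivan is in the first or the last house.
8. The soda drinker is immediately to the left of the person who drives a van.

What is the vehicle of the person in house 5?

From clue 5, the person who drives a convertible must be in house 4.
By clue 8, the soda drinker is in house 4.
Clue 8: the person who drives a van is in house 5.
So house 1 gets minivan for vehicle.
So house 2 gets pickup for vehicle.
House 3's vehicle must be motorcycle (nothing else left).
The cocoa drinker is in house 3 (clue 2).
Clue 3 places the beer drinker in house 5.
House 1's drink must be lemonade (nothing else left).
That leaves water as the drink for house 2.
So: house 1 = lemonade/minivan, house 2 = water/pickup, house 3 = cocoa/motorcycle, house 4 = soda/convertible, house 5 = beer/van.

van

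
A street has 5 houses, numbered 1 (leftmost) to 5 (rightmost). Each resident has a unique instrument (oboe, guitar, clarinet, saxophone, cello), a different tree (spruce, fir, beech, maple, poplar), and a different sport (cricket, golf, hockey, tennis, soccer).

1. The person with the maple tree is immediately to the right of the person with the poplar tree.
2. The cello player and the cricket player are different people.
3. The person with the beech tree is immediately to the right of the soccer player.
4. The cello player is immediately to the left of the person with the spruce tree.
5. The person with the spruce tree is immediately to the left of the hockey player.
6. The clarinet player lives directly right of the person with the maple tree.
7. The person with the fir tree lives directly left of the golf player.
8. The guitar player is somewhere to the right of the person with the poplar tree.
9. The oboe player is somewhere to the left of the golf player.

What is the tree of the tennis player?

maple

That leaves beech as the tree for house 5.
Clue 3: the soccer player is in house 4.
The cello player is narrowed to house 1 or 3; consider each.
Placing it in house 1 leads to a contradiction, so it's in house 3.
Clue 4: the person with the spruce tree is in house 4.
From clue 5, the hockey player must be in house 5.
By clue 6, the clarinet player is in house 4.
The person with the maple tree is in house 3 (clue 6).
Clue 1 places the person with the poplar tree in house 2.
By clue 8, the guitar player is in house 5.
The only tree still possible for house 1 is fir.
Clue 7 places the golf player in house 2.
The oboe player is in house 1 (clue 9).
That leaves saxophone as the instrument for house 2.
House 3's sport must be tennis (nothing else left).
House 1's sport must be cricket (nothing else left).
So: house 1 = oboe/fir/cricket, house 2 = saxophone/poplar/golf, house 3 = cello/maple/tennis, house 4 = clarinet/spruce/soccer, house 5 = guitar/beech/hockey.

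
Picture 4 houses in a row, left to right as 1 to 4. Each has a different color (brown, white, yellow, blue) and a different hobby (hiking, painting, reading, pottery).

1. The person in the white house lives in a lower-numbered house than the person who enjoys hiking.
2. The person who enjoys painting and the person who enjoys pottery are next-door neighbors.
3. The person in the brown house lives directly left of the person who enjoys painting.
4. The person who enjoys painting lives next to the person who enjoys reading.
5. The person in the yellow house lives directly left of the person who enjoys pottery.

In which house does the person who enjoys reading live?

House 4 color: only blue fits.
The only hobby still possible for house 1 is reading.
The person who enjoys painting is in house 2 (clue 4).
Clue 2: the person who enjoys pottery is in house 3.
From clue 3, the person in the brown house must be in house 1.
By clue 5, the person in the yellow house is in house 2.
That leaves white as the color for house 3.
That leaves hiking as the hobby for house 4.
So: house 1 = brown/reading, house 2 = yellow/painting, house 3 = white/pottery, house 4 = blue/hiking.

1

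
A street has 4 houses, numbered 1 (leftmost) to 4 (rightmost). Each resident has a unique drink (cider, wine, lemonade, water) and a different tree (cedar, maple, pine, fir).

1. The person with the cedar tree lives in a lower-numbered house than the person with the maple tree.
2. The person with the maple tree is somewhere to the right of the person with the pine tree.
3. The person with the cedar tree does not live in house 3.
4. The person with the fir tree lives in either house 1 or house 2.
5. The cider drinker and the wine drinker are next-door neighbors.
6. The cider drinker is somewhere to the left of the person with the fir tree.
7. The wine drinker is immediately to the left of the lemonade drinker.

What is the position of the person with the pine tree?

3

The cider drinker is in house 1 (clue 6).
Clue 6 places the person with the fir tree in house 2.
House 4 tree: only maple fits.
From clue 5, the wine drinker must be in house 2.
By clue 7, the lemonade drinker is in house 3.
House 4 drink: only water fits.
The only tree still possible for house 1 is cedar.
The only tree still possible for house 3 is pine.
So: house 1 = cider/cedar, house 2 = wine/fir, house 3 = lemonade/pine, house 4 = water/maple.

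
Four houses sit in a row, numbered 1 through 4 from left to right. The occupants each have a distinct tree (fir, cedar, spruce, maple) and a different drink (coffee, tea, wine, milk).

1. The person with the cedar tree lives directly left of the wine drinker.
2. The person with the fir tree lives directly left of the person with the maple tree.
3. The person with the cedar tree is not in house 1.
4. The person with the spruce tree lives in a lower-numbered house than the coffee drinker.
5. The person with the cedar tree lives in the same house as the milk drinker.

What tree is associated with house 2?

So house 4 gets maple for tree.
House 1 drink: only tea fits.
From clue 2, the person with the fir tree must be in house 3.
The only tree still possible for house 1 is spruce.
The only tree still possible for house 2 is cedar.
Clue 1 places the wine drinker in house 3.
Clue 5 places the milk drinker in house 2.
House 4's drink must be coffee (nothing else left).
So: house 1 = spruce/tea, house 2 = cedar/milk, house 3 = fir/wine, house 4 = maple/coffee.

cedar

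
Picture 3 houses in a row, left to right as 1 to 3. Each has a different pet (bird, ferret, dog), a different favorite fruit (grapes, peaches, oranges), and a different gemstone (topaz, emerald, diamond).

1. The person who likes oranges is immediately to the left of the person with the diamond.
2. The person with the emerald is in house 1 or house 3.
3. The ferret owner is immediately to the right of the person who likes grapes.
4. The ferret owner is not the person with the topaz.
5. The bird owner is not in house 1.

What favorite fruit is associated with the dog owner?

oranges

So house 1 gets dog for pet.
House 3's favorite fruit must be peaches (nothing else left).
The bird owner is narrowed to house 2 or 3; consider each.
Placing it in house 3 leads to a contradiction, so it's in house 2.
House 3's pet must be ferret (nothing else left).
Clue 3: the person who likes grapes is in house 2.
That leaves oranges as the favorite fruit for house 1.
Clue 1: the person with the diamond is in house 2.
That leaves emerald as the gemstone for house 3.
House 1's gemstone must be topaz (nothing else left).
So: house 1 = dog/oranges/topaz, house 2 = bird/grapes/diamond, house 3 = ferret/peaches/emerald.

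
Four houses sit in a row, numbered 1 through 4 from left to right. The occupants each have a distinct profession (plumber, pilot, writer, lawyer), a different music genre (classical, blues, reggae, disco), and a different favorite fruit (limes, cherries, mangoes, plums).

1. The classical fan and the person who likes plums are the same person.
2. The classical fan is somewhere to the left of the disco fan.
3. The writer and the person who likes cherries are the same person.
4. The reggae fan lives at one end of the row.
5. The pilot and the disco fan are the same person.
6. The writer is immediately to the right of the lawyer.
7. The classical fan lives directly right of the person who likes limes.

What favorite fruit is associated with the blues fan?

cherries

The pilot is narrowed to house 3 or 4; consider each.
Placing it in house 3 leads to a contradiction, so it's in house 4.
Clue 5: the disco fan is in house 4.
The only music genre still possible for house 1 is reggae.
House 4's favorite fruit must be mangoes (nothing else left).
House 1 favorite fruit: only limes fits.
By clue 7, the classical fan is in house 2.
House 3's music genre must be blues (nothing else left).
Clue 1 places the person who likes plums in house 2.
The only favorite fruit still possible for house 3 is cherries.
Clue 3 places the writer in house 3.
From clue 6, the lawyer must be in house 2.
House 1 profession: only plumber fits.
So: house 1 = plumber/reggae/limes, house 2 = lawyer/classical/plums, house 3 = writer/blues/cherries, house 4 = pilot/disco/mangoes.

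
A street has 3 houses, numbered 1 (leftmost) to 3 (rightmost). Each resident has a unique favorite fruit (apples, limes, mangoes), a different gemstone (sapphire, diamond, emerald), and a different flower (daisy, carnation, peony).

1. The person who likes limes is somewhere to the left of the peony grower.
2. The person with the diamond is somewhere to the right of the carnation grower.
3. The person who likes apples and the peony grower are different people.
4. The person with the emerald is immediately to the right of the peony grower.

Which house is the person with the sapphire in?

1

The person with the emerald is in house 3 (clue 4).
By clue 4, the peony grower is in house 2.
House 1 gemstone: only sapphire fits.
The only gemstone still possible for house 2 is diamond.
That leaves daisy as the flower for house 3.
The person who likes limes is in house 1 (clue 1).
House 2 favorite fruit: only mangoes fits.
So house 3 gets apples for favorite fruit.
House 1's flower must be carnation (nothing else left).
So: house 1 = limes/sapphire/carnation, house 2 = mangoes/diamond/peony, house 3 = apples/emerald/daisy.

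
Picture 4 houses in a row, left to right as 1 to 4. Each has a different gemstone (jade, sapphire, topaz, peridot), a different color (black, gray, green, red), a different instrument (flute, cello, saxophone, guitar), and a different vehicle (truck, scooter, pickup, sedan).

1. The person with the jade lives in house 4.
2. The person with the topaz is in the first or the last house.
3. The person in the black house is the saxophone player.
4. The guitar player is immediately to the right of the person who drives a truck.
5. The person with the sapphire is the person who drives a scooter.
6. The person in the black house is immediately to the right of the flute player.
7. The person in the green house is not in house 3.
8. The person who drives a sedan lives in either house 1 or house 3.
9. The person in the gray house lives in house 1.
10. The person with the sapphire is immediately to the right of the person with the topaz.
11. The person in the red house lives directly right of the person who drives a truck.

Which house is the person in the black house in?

3

The person with the jade is in house 4 (clue 1).
By clue 9, the person in the gray house is in house 1.
From clue 10, the person with the sapphire must be in house 2.
From clue 10, the person with the topaz must be in house 1.
The only gemstone still possible for house 3 is peridot.
From clue 5, the person who drives a scooter must be in house 2.
So house 4 gets pickup for vehicle.
The only color still possible for house 3 is black.
The saxophone player is in house 3 (clue 3).
Clue 6 places the flute player in house 2.
The only instrument still possible for house 1 is cello.
House 4's instrument must be guitar (nothing else left).
Clue 4: the person who drives a truck is in house 3.
Clue 11 places the person in the red house in house 4.
House 2's color must be green (nothing else left).
The only vehicle still possible for house 1 is sedan.
So: house 1 = topaz/gray/cello/sedan, house 2 = sapphire/green/flute/scooter, house 3 = peridot/black/saxophone/truck, house 4 = jade/red/guitar/pickup.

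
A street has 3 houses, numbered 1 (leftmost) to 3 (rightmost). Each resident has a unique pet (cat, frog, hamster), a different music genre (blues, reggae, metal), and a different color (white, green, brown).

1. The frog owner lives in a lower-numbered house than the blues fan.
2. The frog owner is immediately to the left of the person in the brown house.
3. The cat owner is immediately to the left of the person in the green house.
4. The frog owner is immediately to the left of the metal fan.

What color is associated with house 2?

House 3's pet must be hamster (nothing else left).
The only music genre still possible for house 1 is reggae.
House 1's color must be white (nothing else left).
The cat owner is narrowed to house 1 or 2; consider each.
Placing it in house 1 leads to a contradiction, so it's in house 2.
From clue 3, the person in the green house must be in house 3.
House 1's pet must be frog (nothing else left).
House 2 color: only brown fits.
By clue 4, the metal fan is in house 2.
That leaves blues as the music genre for house 3.
So: house 1 = frog/reggae/white, house 2 = cat/metal/brown, house 3 = hamster/blues/green.

brown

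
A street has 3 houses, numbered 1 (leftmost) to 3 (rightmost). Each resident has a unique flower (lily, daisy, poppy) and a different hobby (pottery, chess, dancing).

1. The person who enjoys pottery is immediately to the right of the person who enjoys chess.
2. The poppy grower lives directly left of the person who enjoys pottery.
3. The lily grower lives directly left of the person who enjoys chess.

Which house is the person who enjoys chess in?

2

By clue 3, the lily grower is in house 1.
From clue 3, the person who enjoys chess must be in house 2.
So house 2 gets poppy for flower.
That leaves daisy as the flower for house 3.
The only hobby still possible for house 1 is dancing.
The only hobby still possible for house 3 is pottery.
So: house 1 = lily/dancing, house 2 = poppy/chess, house 3 = daisy/pottery.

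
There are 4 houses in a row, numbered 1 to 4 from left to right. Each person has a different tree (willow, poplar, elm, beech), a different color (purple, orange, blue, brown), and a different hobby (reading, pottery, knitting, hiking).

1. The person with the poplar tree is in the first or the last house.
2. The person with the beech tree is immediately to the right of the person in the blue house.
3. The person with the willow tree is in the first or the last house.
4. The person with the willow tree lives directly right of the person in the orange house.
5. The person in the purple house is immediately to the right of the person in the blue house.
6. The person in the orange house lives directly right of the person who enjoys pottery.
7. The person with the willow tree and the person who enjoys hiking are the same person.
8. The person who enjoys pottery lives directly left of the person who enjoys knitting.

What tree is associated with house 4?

willow

By clue 4, the person with the willow tree is in house 4.
From clue 4, the person in the orange house must be in house 3.
By clue 6, the person who enjoys pottery is in house 2.
From clue 7, the person who enjoys hiking must be in house 4.
The person who enjoys knitting is in house 3 (clue 8).
So house 1 gets poplar for tree.
House 1 hobby: only reading fits.
Clue 5: the person in the purple house is in house 2.
Clue 5 places the person in the blue house in house 1.
So house 4 gets brown for color.
The person with the beech tree is in house 2 (clue 2).
The only tree still possible for house 3 is elm.
So: house 1 = poplar/blue/reading, house 2 = beech/purple/pottery, house 3 = elm/orange/knitting, house 4 = willow/brown/hiking.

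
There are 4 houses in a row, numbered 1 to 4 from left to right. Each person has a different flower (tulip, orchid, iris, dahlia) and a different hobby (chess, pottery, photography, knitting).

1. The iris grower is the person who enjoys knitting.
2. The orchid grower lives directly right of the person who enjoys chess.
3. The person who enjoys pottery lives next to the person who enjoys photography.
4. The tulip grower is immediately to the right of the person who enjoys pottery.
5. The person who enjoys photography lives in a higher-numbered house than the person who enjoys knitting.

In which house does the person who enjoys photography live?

House 4's hobby must be photography (nothing else left).
By clue 3, the person who enjoys pottery is in house 3.
By clue 4, the tulip grower is in house 4.
The iris grower is narrowed to house 1 or 2; consider each.
Placing it in house 2 leads to a contradiction, so it's in house 1.
From clue 1, the person who enjoys knitting must be in house 1.
House 2's hobby must be chess (nothing else left).
The orchid grower is in house 3 (clue 2).
So house 2 gets dahlia for flower.
So: house 1 = iris/knitting, house 2 = dahlia/chess, house 3 = orchid/pottery, house 4 = tulip/photography.

4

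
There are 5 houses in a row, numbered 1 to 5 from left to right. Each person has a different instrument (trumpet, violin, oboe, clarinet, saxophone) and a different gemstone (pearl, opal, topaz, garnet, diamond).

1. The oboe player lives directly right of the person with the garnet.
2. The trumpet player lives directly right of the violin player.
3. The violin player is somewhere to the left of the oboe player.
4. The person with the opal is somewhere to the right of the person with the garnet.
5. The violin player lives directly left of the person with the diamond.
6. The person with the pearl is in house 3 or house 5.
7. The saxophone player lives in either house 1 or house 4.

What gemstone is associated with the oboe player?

opal

The saxophone player is narrowed to house 1 or 4; consider each.
Placing it in house 1 leads to a contradiction, so it's in house 4.
The trumpet player is narrowed to house 2 or 3; consider each.
Placing it in house 3 leads to a contradiction, so it's in house 2.
Clue 2 places the violin player in house 1.
Clue 5 places the person with the diamond in house 2.
By clue 1, the oboe player is in house 5.
From clue 1, the person with the garnet must be in house 4.
From clue 4, the person with the opal must be in house 5.
So house 3 gets clarinet for instrument.
That leaves topaz as the gemstone for house 1.
So house 3 gets pearl for gemstone.
So: house 1 = violin/topaz, house 2 = trumpet/diamond, house 3 = clarinet/pearl, house 4 = saxophone/garnet, house 5 = oboe/opal.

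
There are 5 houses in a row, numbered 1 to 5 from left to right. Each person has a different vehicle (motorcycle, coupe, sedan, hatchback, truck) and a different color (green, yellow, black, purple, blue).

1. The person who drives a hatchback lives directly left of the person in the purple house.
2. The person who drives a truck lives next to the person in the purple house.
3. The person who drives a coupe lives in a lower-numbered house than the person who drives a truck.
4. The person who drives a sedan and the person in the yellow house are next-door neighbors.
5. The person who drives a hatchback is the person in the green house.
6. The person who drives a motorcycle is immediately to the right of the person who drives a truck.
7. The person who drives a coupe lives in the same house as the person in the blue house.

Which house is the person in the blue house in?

1

The person who drives a coupe is narrowed to house 1 or 2 or 3; consider each.
Placing it in house 2 and house 3 leads to a contradiction, so it's in house 1.
The person in the blue house is in house 1 (clue 7).
The person who drives a hatchback is narrowed to house 2 or 3 or 4; consider each.
Placing it in house 3 and house 4 leads to a contradiction, so it's in house 2.
Clue 1: the person in the purple house is in house 3.
By clue 5, the person in the green house is in house 2.
The only vehicle still possible for house 4 is truck.
Clue 4: the person in the yellow house is in house 4.
By clue 6, the person who drives a motorcycle is in house 5.
So house 3 gets sedan for vehicle.
The only color still possible for house 5 is black.
So: house 1 = coupe/blue, house 2 = hatchback/green, house 3 = sedan/purple, house 4 = truck/yellow, house 5 = motorcycle/black.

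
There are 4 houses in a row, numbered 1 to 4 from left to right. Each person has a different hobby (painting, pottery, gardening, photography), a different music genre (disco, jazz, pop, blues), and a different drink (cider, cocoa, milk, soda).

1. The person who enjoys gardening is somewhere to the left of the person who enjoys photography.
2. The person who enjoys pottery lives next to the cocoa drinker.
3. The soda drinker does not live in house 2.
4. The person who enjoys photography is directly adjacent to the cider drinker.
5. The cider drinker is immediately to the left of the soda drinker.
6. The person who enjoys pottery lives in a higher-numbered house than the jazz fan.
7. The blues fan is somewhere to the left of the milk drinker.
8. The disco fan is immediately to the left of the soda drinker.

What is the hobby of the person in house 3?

photography

So house 4 gets pop for music genre.
That leaves cocoa as the drink for house 1.
Clue 2 places the person who enjoys pottery in house 2.
Clue 6: the jazz fan is in house 1.
The only drink still possible for house 2 is cider.
From clue 4, the person who enjoys photography must be in house 3.
The soda drinker is in house 3 (clue 5).
Clue 8 places the disco fan in house 2.
The only hobby still possible for house 4 is painting.
House 3's music genre must be blues (nothing else left).
House 4 drink: only milk fits.
House 1's hobby must be gardening (nothing else left).
So: house 1 = gardening/jazz/cocoa, house 2 = pottery/disco/cider, house 3 = photography/blues/soda, house 4 = painting/pop/milk.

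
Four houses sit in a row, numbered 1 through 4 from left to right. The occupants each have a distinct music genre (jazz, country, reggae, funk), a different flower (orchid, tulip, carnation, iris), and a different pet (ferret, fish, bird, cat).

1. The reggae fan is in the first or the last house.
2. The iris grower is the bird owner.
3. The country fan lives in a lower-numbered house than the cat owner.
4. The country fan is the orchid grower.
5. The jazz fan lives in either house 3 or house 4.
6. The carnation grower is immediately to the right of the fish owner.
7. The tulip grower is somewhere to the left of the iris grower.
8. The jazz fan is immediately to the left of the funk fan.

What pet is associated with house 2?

fish

Clue 8 places the jazz fan in house 3.
By clue 8, the funk fan is in house 4.
The only music genre still possible for house 2 is country.
The orchid grower is in house 2 (clue 4).
So house 1 gets reggae for music genre.
The only flower still possible for house 1 is tulip.
So house 1 gets ferret for pet.
The only pet still possible for house 2 is fish.
Clue 6 places the carnation grower in house 3.
So house 4 gets iris for flower.
The bird owner is in house 4 (clue 2).
The only pet still possible for house 3 is cat.
So: house 1 = reggae/tulip/ferret, house 2 = country/orchid/fish, house 3 = jazz/carnation/cat, house 4 = funk/iris/bird.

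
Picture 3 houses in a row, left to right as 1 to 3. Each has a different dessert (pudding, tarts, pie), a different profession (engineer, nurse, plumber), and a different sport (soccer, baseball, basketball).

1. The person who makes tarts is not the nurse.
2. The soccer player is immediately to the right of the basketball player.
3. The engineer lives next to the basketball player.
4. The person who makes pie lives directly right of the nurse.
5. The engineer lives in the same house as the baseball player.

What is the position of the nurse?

2

The person who makes pie is narrowed to house 2 or 3; consider each.
Placing it in house 2 leads to a contradiction, so it's in house 3.
The nurse is in house 2 (clue 4).
Clue 1 places the person who makes tarts in house 1.
Clue 3 places the basketball player in house 2.
So house 2 gets pudding for dessert.
House 1 sport: only baseball fits.
House 3's sport must be soccer (nothing else left).
By clue 5, the engineer is in house 1.
That leaves plumber as the profession for house 3.
So: house 1 = tarts/engineer/baseball, house 2 = pudding/nurse/basketball, house 3 = pie/plumber/soccer.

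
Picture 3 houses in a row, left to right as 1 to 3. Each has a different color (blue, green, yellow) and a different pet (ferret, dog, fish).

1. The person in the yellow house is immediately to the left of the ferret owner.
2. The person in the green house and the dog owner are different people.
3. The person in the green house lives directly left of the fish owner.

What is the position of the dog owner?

The only color still possible for house 3 is blue.
House 1 pet: only dog fits.
Clue 2: the person in the green house is in house 2.
Clue 3 places the fish owner in house 3.
So house 1 gets yellow for color.
So house 2 gets ferret for pet.
So: house 1 = yellow/dog, house 2 = green/ferret, house 3 = blue/fish.

1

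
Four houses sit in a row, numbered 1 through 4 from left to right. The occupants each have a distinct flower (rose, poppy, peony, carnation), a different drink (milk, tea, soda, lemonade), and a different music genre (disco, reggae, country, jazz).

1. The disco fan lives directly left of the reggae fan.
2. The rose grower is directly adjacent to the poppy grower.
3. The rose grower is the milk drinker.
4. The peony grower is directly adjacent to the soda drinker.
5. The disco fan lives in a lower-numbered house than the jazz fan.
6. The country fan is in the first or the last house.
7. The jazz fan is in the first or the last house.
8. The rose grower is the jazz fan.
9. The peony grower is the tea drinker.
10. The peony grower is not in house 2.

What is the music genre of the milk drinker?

By clue 7, the jazz fan is in house 4.
Clue 8: the rose grower is in house 4.
By clue 2, the poppy grower is in house 3.
The milk drinker is in house 4 (clue 3).
House 1's flower must be peony (nothing else left).
So house 2 gets carnation for flower.
House 2 drink: only soda fits.
So house 1 gets country for music genre.
The only music genre still possible for house 3 is reggae.
Clue 9 places the tea drinker in house 1.
The only drink still possible for house 3 is lemonade.
House 2's music genre must be disco (nothing else left).
So: house 1 = peony/tea/country, house 2 = carnation/soda/disco, house 3 = poppy/lemonade/reggae, house 4 = rose/milk/jazz.

jazz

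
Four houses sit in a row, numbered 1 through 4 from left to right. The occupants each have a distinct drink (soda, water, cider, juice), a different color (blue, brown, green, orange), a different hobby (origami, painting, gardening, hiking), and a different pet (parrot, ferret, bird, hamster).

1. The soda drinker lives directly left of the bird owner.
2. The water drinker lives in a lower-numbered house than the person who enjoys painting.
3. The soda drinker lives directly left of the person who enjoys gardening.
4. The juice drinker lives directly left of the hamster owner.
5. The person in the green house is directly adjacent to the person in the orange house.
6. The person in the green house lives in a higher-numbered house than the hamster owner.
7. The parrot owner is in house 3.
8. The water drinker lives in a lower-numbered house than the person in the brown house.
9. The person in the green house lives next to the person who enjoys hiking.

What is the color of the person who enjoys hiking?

orange

By clue 7, the parrot owner is in house 3.
House 4's drink must be cider (nothing else left).
House 1 hobby: only origami fits.
House 1 pet: only ferret fits.
The only pet still possible for house 2 is hamster.
So house 4 gets bird for pet.
The soda drinker is in house 3 (clue 1).
Clue 3 places the person who enjoys gardening in house 4.
Clue 4 places the juice drinker in house 1.
That leaves water as the drink for house 2.
House 1 color: only blue fits.
The person who enjoys painting is in house 3 (clue 2).
House 2 color: only orange fits.
That leaves hiking as the hobby for house 2.
By clue 5, the person in the green house is in house 3.
So house 4 gets brown for color.
So: house 1 = juice/blue/origami/ferret, house 2 = water/orange/hiking/hamster, house 3 = soda/green/painting/parrot, house 4 = cider/brown/gardening/bird.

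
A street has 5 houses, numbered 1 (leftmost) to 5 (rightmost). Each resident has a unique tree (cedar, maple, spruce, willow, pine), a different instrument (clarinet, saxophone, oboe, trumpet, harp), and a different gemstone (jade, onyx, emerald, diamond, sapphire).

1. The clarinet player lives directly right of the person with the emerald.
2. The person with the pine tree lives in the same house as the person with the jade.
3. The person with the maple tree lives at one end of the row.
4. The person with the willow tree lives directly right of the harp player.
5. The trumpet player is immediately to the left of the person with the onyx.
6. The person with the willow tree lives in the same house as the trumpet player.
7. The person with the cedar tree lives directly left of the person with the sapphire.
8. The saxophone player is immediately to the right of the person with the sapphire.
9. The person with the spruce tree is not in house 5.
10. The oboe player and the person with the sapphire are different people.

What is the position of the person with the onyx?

The person with the maple tree is narrowed to house 1 or 5; consider each.
Placing it in house 1 leads to a contradiction, so it's in house 5.
The person with the cedar tree is narrowed to house 1 or 2 or 3; consider each.
Placing it in house 1 and house 2 leads to a contradiction, so it's in house 3.
By clue 7, the person with the sapphire is in house 4.
Clue 8 places the saxophone player in house 5.
The person with the pine tree is narrowed to house 1 or 2; consider each.
Placing it in house 1 leads to a contradiction, so it's in house 2.
Clue 2 places the person with the jade in house 2.
So house 1 gets spruce for tree.
House 4 tree: only willow fits.
Clue 4 places the harp player in house 3.
Clue 6 places the trumpet player in house 4.
House 1's instrument must be oboe (nothing else left).
That leaves clarinet as the instrument for house 2.
Clue 1 places the person with the emerald in house 1.
Clue 5 places the person with the onyx in house 5.
The only gemstone still possible for house 3 is diamond.
So: house 1 = spruce/oboe/emerald, house 2 = pine/clarinet/jade, house 3 = cedar/harp/diamond, house 4 = willow/trumpet/sapphire, house 5 = maple/saxophone/onyx.

5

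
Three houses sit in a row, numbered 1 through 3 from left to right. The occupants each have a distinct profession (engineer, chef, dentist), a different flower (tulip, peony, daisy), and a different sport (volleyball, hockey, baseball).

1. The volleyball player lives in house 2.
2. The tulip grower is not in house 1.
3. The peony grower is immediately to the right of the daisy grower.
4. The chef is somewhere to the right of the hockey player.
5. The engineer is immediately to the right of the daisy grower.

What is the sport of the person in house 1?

hockey

Clue 1: the volleyball player is in house 2.
House 1 profession: only dentist fits.
That leaves daisy as the flower for house 1.
House 1 sport: only hockey fits.
House 3's sport must be baseball (nothing else left).
By clue 3, the peony grower is in house 2.
By clue 5, the engineer is in house 2.
That leaves chef as the profession for house 3.
House 3's flower must be tulip (nothing else left).
So: house 1 = dentist/daisy/hockey, house 2 = engineer/peony/volleyball, house 3 = chef/tulip/baseball.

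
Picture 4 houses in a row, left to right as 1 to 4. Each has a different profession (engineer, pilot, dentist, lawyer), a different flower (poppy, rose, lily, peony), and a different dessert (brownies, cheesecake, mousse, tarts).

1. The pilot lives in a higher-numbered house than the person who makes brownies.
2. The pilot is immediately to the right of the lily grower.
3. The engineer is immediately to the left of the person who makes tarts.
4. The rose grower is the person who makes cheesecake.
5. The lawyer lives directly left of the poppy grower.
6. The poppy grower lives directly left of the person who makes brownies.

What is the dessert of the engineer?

brownies

From clue 6, the poppy grower must be in house 2.
Clue 6: the person who makes brownies is in house 3.
By clue 1, the pilot is in house 4.
Clue 2 places the lily grower in house 3.
The lawyer is in house 1 (clue 5).
That leaves dentist as the profession for house 2.
House 3's profession must be engineer (nothing else left).
From clue 3, the person who makes tarts must be in house 4.
That leaves mousse as the dessert for house 2.
From clue 4, the rose grower must be in house 1.
So house 4 gets peony for flower.
The only dessert still possible for house 1 is cheesecake.
So: house 1 = lawyer/rose/cheesecake, house 2 = dentist/poppy/mousse, house 3 = engineer/lily/brownies, house 4 = pilot/peony/tarts.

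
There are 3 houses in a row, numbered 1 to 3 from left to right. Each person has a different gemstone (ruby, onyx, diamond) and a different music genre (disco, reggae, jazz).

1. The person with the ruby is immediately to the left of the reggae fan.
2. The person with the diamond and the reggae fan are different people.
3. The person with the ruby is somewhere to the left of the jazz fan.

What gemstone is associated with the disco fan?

House 1 music genre: only disco fits.
The person with the ruby is narrowed to house 1 or 2; consider each.
Placing it in house 2 leads to a contradiction, so it's in house 1.
By clue 1, the reggae fan is in house 2.
The only gemstone still possible for house 2 is onyx.
House 3 gemstone: only diamond fits.
House 3's music genre must be jazz (nothing else left).
So: house 1 = ruby/disco, house 2 = onyx/reggae, house 3 = diamond/jazz.

ruby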